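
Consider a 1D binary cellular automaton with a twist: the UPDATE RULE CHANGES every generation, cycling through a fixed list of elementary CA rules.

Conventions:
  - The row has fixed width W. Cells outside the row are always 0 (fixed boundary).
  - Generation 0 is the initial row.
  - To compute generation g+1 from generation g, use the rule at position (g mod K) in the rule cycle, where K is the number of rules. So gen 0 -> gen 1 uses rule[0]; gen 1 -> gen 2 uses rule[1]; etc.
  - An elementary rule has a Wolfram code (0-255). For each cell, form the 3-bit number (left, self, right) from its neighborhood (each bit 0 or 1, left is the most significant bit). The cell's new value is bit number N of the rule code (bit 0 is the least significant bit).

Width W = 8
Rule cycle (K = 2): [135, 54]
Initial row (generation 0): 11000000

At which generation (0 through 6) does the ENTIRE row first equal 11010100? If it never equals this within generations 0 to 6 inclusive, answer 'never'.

Answer: never

Derivation:
Gen 0: 11000000
Gen 1 (rule 135): 00011111
Gen 2 (rule 54): 00100000
Gen 3 (rule 135): 11101111
Gen 4 (rule 54): 00010000
Gen 5 (rule 135): 11110111
Gen 6 (rule 54): 00001000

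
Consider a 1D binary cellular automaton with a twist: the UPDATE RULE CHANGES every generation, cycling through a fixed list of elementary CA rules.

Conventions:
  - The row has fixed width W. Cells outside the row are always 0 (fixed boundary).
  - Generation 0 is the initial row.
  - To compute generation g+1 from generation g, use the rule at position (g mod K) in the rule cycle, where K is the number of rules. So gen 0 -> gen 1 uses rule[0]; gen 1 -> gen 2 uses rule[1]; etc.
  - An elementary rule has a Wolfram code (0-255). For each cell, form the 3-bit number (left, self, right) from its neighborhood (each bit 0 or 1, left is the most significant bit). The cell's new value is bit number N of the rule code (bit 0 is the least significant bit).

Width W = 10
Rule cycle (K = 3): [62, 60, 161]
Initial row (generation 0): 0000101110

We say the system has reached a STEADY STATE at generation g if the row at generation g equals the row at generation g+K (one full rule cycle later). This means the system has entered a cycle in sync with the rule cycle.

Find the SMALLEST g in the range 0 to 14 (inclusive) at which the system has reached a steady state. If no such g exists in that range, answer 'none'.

Answer: none

Derivation:
Gen 0: 0000101110
Gen 1 (rule 62): 0001111001
Gen 2 (rule 60): 0001000101
Gen 3 (rule 161): 1100010010
Gen 4 (rule 62): 1010111111
Gen 5 (rule 60): 1111100000
Gen 6 (rule 161): 0111001111
Gen 7 (rule 62): 1100111000
Gen 8 (rule 60): 1010100100
Gen 9 (rule 161): 0101000001
Gen 10 (rule 62): 1111100011
Gen 11 (rule 60): 1000010010
Gen 12 (rule 161): 0011000000
Gen 13 (rule 62): 0110100000
Gen 14 (rule 60): 0101110000
Gen 15 (rule 161): 0010100111
Gen 16 (rule 62): 0111111100
Gen 17 (rule 60): 0100000010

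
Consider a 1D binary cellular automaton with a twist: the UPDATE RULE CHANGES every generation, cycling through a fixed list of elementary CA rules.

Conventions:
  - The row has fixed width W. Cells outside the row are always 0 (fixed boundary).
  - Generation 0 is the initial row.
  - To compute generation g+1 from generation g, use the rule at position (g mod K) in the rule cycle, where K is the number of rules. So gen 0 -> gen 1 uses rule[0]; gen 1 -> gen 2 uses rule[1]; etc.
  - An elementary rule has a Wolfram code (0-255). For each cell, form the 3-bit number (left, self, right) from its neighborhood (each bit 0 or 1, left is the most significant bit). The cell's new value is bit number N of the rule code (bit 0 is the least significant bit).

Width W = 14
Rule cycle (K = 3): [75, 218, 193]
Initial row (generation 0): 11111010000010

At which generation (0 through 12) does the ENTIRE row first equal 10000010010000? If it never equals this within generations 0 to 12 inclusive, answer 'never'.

Answer: never

Derivation:
Gen 0: 11111010000010
Gen 1 (rule 75): 10001000111100
Gen 2 (rule 218): 01010101111110
Gen 3 (rule 193): 00000000111110
Gen 4 (rule 75): 11111111100010
Gen 5 (rule 218): 11111111110101
Gen 6 (rule 193): 01111111110000
Gen 7 (rule 75): 11000000010111
Gen 8 (rule 218): 11100000100111
Gen 9 (rule 193): 01101110000011
Gen 10 (rule 75): 11101010111111
Gen 11 (rule 218): 11100000111111
Gen 12 (rule 193): 01101110011111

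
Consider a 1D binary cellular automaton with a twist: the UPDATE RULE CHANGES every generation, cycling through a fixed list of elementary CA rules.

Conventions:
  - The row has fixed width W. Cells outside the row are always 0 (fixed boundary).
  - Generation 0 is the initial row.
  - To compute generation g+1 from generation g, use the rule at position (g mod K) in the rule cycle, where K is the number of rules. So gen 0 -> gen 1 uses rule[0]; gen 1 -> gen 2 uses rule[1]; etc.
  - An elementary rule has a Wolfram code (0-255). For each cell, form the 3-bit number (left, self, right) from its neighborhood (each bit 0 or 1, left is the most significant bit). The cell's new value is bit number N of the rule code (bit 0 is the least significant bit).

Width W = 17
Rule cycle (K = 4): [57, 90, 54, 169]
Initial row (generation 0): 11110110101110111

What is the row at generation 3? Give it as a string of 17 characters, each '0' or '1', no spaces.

Gen 0: 11110110101110111
Gen 1 (rule 57): 10001101011001100
Gen 2 (rule 90): 01011100011111110
Gen 3 (rule 54): 11100010100000001

Answer: 11100010100000001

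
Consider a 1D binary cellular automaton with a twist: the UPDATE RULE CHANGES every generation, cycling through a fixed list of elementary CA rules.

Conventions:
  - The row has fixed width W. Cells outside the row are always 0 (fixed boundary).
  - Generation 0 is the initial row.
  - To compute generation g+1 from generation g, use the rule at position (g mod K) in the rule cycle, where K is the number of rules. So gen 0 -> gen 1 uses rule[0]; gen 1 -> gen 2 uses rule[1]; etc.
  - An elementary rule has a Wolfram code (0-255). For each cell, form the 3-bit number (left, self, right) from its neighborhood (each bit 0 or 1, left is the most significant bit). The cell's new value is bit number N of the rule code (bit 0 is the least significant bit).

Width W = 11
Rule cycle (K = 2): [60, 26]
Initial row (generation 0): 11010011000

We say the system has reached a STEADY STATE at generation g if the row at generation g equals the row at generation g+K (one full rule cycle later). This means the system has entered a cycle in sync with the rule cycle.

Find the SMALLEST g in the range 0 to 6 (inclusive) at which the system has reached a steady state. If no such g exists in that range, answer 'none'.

Answer: none

Derivation:
Gen 0: 11010011000
Gen 1 (rule 60): 10111010100
Gen 2 (rule 26): 00100000010
Gen 3 (rule 60): 00110000011
Gen 4 (rule 26): 01101000110
Gen 5 (rule 60): 01011100101
Gen 6 (rule 26): 10010011000
Gen 7 (rule 60): 11011010100
Gen 8 (rule 26): 10010000010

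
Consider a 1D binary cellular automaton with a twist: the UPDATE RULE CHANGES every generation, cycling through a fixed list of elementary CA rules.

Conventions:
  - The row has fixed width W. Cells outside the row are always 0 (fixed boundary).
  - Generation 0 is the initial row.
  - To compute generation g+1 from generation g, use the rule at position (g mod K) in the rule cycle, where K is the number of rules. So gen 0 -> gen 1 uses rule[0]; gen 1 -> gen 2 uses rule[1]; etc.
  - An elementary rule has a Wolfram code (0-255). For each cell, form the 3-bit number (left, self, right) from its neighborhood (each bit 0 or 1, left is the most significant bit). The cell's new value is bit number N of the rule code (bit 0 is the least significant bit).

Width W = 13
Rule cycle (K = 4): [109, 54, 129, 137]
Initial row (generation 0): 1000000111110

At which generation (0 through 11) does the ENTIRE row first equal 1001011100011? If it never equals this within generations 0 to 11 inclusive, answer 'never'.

Answer: never

Derivation:
Gen 0: 1000000111110
Gen 1 (rule 109): 1011110100010
Gen 2 (rule 54): 1100001110111
Gen 3 (rule 129): 0001100100010
Gen 4 (rule 137): 1101000001000
Gen 5 (rule 109): 1111011101011
Gen 6 (rule 54): 0000100011100
Gen 7 (rule 129): 1110001001001
Gen 8 (rule 137): 1100100000000
Gen 9 (rule 109): 1100101111111
Gen 10 (rule 54): 0011110000000
Gen 11 (rule 129): 1001100111111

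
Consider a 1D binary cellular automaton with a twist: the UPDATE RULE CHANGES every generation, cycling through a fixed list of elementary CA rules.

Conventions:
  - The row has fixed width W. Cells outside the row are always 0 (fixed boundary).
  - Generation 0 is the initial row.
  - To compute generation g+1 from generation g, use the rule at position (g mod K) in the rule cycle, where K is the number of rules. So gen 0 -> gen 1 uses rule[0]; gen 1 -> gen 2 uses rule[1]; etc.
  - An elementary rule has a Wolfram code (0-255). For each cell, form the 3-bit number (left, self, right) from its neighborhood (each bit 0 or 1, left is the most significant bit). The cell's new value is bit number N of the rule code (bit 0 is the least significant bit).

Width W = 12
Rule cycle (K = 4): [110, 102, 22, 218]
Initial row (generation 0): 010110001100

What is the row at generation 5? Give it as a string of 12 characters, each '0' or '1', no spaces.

Gen 0: 010110001100
Gen 1 (rule 110): 111110011100
Gen 2 (rule 102): 000010100100
Gen 3 (rule 22): 000110111110
Gen 4 (rule 218): 001110111111
Gen 5 (rule 110): 011011100001

Answer: 011011100001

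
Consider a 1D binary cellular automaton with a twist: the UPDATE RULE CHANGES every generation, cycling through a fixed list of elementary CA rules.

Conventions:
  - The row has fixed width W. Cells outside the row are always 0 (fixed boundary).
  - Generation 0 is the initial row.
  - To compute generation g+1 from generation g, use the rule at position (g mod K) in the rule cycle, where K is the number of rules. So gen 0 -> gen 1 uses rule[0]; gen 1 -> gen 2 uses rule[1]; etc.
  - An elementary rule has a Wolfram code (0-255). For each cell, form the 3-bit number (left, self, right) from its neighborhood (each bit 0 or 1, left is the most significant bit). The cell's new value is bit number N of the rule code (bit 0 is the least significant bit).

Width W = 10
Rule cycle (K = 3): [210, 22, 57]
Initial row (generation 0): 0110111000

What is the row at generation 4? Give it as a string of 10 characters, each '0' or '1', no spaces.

Answer: 1011101110

Derivation:
Gen 0: 0110111000
Gen 1 (rule 210): 1010011100
Gen 2 (rule 22): 1011100010
Gen 3 (rule 57): 0110011001
Gen 4 (rule 210): 1011101110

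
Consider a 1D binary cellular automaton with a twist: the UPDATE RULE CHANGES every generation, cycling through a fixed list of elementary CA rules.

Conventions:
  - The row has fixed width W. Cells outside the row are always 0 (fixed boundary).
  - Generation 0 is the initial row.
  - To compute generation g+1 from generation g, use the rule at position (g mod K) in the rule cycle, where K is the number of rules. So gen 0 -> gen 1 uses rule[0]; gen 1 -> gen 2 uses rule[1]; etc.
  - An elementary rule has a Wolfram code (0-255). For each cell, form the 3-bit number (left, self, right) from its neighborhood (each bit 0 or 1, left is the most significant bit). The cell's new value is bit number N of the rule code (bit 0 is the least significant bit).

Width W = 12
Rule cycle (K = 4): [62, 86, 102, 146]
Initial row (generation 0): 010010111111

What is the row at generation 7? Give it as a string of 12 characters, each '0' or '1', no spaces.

Answer: 011011001010

Derivation:
Gen 0: 010010111111
Gen 1 (rule 62): 111111100000
Gen 2 (rule 86): 000000110000
Gen 3 (rule 102): 000001010000
Gen 4 (rule 146): 000010001000
Gen 5 (rule 62): 000111011100
Gen 6 (rule 86): 001001000110
Gen 7 (rule 102): 011011001010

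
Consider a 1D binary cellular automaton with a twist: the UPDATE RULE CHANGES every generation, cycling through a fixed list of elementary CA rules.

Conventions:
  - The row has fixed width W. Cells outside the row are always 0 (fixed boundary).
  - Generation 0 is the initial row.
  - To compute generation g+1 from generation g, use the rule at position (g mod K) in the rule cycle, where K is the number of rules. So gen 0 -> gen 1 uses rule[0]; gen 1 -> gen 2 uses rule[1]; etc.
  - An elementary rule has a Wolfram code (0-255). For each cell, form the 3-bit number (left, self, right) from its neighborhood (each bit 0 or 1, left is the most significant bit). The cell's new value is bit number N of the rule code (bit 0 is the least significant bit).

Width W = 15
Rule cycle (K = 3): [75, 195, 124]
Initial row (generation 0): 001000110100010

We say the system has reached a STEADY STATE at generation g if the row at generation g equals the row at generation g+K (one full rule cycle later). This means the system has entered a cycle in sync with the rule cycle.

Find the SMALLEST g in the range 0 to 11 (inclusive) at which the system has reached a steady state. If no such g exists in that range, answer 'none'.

Answer: 9

Derivation:
Gen 0: 001000110100010
Gen 1 (rule 75): 110011110001100
Gen 2 (rule 195): 010101110110101
Gen 3 (rule 124): 011111011111111
Gen 4 (rule 75): 110001010000001
Gen 5 (rule 195): 010110000111110
Gen 6 (rule 124): 011111000100011
Gen 7 (rule 75): 110001011001111
Gen 8 (rule 195): 010110001010111
Gen 9 (rule 124): 011111001111101
Gen 10 (rule 75): 110001011000100
Gen 11 (rule 195): 010110001011001
Gen 12 (rule 124): 011111001111101
Gen 13 (rule 75): 110001011000100
Gen 14 (rule 195): 010110001011001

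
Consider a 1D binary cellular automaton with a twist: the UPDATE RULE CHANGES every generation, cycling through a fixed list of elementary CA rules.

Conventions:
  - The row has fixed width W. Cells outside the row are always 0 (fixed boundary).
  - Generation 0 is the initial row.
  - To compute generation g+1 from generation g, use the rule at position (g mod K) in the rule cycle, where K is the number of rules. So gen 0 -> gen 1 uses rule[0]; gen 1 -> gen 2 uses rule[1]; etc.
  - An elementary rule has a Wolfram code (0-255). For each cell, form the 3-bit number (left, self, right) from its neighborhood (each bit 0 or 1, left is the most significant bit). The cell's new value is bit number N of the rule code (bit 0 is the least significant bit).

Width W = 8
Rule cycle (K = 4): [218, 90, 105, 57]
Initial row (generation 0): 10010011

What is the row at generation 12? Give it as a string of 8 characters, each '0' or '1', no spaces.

Answer: 01010111

Derivation:
Gen 0: 10010011
Gen 1 (rule 218): 01101111
Gen 2 (rule 90): 11101001
Gen 3 (rule 105): 10110000
Gen 4 (rule 57): 01101111
Gen 5 (rule 218): 11101111
Gen 6 (rule 90): 10101001
Gen 7 (rule 105): 01010000
Gen 8 (rule 57): 00101111
Gen 9 (rule 218): 01001111
Gen 10 (rule 90): 10111001
Gen 11 (rule 105): 01101000
Gen 12 (rule 57): 01010111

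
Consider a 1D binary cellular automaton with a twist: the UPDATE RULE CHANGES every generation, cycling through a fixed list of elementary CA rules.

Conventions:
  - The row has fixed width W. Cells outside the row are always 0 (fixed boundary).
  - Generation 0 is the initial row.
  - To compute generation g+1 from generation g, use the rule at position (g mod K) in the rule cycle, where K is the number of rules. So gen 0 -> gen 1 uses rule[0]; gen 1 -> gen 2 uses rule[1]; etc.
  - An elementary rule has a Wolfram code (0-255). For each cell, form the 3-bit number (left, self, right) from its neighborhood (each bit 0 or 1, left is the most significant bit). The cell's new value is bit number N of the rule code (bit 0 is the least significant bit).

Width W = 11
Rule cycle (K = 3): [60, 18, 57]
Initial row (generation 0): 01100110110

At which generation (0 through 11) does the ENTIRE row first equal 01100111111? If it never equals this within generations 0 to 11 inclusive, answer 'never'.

Answer: 9

Derivation:
Gen 0: 01100110110
Gen 1 (rule 60): 01010101101
Gen 2 (rule 18): 10000000000
Gen 3 (rule 57): 01111111111
Gen 4 (rule 60): 01000000000
Gen 5 (rule 18): 10100000000
Gen 6 (rule 57): 01011111111
Gen 7 (rule 60): 01110000000
Gen 8 (rule 18): 10001000000
Gen 9 (rule 57): 01100111111
Gen 10 (rule 60): 01010100000
Gen 11 (rule 18): 10000010000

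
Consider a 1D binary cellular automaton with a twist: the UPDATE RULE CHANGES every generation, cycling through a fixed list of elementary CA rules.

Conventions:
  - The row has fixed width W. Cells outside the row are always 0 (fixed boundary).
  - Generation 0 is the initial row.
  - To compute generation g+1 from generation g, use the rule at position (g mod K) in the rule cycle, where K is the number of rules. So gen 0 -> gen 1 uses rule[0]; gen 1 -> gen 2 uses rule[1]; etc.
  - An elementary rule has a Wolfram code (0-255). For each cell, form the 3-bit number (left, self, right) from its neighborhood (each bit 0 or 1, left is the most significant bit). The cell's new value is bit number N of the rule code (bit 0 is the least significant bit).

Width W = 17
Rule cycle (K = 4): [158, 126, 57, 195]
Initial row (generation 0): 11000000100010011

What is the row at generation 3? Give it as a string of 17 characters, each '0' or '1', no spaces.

Answer: 10001010110011010

Derivation:
Gen 0: 11000000100010011
Gen 1 (rule 158): 10100001110111110
Gen 2 (rule 126): 11110011011100011
Gen 3 (rule 57): 10001010110011010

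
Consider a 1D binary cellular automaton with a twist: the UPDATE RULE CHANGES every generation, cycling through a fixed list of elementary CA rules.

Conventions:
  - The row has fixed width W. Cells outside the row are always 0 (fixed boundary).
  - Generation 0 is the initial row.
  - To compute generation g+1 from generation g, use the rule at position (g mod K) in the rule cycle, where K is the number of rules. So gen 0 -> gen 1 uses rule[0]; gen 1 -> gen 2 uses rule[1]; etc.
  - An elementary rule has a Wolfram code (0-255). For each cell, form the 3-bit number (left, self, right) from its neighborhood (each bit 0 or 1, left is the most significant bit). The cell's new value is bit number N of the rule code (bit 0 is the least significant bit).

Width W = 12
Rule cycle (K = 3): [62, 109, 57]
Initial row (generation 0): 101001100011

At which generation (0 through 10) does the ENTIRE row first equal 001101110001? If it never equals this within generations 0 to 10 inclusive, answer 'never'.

Gen 0: 101001100011
Gen 1 (rule 62): 111111010110
Gen 2 (rule 109): 100001111110
Gen 3 (rule 57): 011101000001
Gen 4 (rule 62): 110011100011
Gen 5 (rule 109): 110010101011
Gen 6 (rule 57): 101001010110
Gen 7 (rule 62): 111111111101
Gen 8 (rule 109): 100000000111
Gen 9 (rule 57): 011111110100
Gen 10 (rule 62): 110000001110

Answer: never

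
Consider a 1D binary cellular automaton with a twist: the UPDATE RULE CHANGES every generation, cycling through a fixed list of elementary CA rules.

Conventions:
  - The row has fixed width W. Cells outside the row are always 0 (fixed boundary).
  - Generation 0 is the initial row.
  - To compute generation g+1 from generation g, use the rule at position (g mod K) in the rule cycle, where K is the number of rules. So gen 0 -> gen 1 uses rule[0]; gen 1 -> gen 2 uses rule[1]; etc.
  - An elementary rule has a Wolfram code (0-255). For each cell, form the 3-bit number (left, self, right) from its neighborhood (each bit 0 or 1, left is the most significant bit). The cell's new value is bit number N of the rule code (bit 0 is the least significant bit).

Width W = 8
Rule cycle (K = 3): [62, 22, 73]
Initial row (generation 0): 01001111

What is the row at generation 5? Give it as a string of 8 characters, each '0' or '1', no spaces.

Gen 0: 01001111
Gen 1 (rule 62): 11111000
Gen 2 (rule 22): 00000100
Gen 3 (rule 73): 11110001
Gen 4 (rule 62): 10001011
Gen 5 (rule 22): 11011000

Answer: 11011000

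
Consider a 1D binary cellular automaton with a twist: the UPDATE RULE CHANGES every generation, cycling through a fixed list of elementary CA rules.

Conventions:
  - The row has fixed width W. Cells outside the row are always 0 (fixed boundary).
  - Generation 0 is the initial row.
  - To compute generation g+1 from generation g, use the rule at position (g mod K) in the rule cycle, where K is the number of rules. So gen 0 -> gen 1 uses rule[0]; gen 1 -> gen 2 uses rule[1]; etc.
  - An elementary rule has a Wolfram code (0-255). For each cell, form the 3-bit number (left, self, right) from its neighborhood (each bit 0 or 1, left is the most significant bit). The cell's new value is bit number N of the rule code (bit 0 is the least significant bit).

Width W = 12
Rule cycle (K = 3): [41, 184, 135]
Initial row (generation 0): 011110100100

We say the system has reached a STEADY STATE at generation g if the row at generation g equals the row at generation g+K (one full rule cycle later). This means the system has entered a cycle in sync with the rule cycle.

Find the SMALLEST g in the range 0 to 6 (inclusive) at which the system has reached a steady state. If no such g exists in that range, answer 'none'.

Gen 0: 011110100100
Gen 1 (rule 41): 010001000001
Gen 2 (rule 184): 001000100000
Gen 3 (rule 135): 111011101111
Gen 4 (rule 41): 100110011000
Gen 5 (rule 184): 010101010100
Gen 6 (rule 135): 110101010101
Gen 7 (rule 41): 101010101010
Gen 8 (rule 184): 010101010101
Gen 9 (rule 135): 110101010101

Answer: 6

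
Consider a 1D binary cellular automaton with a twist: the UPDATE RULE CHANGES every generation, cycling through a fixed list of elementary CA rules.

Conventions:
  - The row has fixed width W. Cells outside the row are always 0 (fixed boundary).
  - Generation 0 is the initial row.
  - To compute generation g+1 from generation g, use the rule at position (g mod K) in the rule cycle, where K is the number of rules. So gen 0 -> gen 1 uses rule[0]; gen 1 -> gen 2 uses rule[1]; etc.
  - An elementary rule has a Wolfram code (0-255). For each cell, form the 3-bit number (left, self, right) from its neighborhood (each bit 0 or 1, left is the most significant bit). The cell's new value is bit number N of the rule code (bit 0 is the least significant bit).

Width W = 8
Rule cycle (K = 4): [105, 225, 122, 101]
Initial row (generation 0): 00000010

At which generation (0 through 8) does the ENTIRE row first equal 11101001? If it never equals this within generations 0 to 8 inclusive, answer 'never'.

Gen 0: 00000010
Gen 1 (rule 105): 11111000
Gen 2 (rule 225): 01111011
Gen 3 (rule 122): 11001111
Gen 4 (rule 101): 01000001
Gen 5 (rule 105): 00011100
Gen 6 (rule 225): 11001101
Gen 7 (rule 122): 11111110
Gen 8 (rule 101): 00000010

Answer: never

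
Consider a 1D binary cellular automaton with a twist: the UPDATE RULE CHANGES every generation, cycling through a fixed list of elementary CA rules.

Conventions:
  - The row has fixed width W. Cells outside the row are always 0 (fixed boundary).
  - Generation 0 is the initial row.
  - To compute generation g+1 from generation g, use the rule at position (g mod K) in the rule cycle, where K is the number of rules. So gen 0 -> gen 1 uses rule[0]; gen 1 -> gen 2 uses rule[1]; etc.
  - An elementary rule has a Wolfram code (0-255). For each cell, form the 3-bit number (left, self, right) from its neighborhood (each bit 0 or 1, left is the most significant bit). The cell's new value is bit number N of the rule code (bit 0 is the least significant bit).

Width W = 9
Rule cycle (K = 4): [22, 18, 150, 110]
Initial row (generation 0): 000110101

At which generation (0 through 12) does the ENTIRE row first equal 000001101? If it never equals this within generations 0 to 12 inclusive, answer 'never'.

Gen 0: 000110101
Gen 1 (rule 22): 001000101
Gen 2 (rule 18): 010101000
Gen 3 (rule 150): 110101100
Gen 4 (rule 110): 111111100
Gen 5 (rule 22): 000000010
Gen 6 (rule 18): 000000101
Gen 7 (rule 150): 000001101
Gen 8 (rule 110): 000011111
Gen 9 (rule 22): 000100000
Gen 10 (rule 18): 001010000
Gen 11 (rule 150): 011011000
Gen 12 (rule 110): 111111000

Answer: 7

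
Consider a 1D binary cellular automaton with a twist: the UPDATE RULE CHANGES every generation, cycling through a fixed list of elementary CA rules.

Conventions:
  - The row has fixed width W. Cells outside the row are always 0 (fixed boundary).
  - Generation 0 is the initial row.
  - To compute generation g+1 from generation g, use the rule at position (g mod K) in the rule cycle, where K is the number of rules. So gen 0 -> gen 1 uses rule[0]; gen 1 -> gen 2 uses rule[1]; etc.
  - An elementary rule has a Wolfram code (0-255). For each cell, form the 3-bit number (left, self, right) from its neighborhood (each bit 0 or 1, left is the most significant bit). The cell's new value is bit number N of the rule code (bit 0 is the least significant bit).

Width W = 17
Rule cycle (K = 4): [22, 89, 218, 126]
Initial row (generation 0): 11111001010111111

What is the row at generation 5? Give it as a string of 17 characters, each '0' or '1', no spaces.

Gen 0: 11111001010111111
Gen 1 (rule 22): 00000111010000000
Gen 2 (rule 89): 11110101001111111
Gen 3 (rule 218): 11110000111111111
Gen 4 (rule 126): 10011001100000001
Gen 5 (rule 22): 11100110010000011

Answer: 11100110010000011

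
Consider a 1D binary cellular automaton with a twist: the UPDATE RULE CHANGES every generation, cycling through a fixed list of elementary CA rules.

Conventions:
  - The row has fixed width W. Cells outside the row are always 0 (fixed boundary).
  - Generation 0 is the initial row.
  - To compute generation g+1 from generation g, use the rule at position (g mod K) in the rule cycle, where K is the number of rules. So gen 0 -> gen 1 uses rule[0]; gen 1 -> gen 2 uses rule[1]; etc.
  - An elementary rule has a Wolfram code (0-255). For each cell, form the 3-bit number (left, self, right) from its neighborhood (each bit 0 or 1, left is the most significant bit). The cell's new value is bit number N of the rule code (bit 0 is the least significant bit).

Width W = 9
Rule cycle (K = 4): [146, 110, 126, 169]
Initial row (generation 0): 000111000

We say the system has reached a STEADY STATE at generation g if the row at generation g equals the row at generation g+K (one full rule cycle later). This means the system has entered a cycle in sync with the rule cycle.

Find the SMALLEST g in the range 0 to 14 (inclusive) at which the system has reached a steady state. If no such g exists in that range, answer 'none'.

Gen 0: 000111000
Gen 1 (rule 146): 001010100
Gen 2 (rule 110): 011111100
Gen 3 (rule 126): 110000110
Gen 4 (rule 169): 100110100
Gen 5 (rule 146): 011000010
Gen 6 (rule 110): 111000110
Gen 7 (rule 126): 101101111
Gen 8 (rule 169): 011011110
Gen 9 (rule 146): 100001101
Gen 10 (rule 110): 100011111
Gen 11 (rule 126): 110110001
Gen 12 (rule 169): 101100100
Gen 13 (rule 146): 000011010
Gen 14 (rule 110): 000111110
Gen 15 (rule 126): 001100011
Gen 16 (rule 169): 101001010
Gen 17 (rule 146): 000110001
Gen 18 (rule 110): 001110011

Answer: none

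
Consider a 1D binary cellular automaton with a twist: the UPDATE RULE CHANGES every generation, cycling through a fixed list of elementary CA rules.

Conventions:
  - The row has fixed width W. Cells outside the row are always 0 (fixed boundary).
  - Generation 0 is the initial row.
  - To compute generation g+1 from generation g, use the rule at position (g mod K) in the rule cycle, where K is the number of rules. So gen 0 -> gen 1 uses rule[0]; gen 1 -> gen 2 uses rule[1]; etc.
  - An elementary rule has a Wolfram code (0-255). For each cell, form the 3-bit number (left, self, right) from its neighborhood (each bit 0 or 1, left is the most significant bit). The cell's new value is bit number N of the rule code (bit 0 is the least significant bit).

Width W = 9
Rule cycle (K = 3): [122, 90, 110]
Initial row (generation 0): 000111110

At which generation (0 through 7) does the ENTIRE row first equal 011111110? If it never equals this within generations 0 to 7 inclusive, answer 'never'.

Answer: never

Derivation:
Gen 0: 000111110
Gen 1 (rule 122): 001100011
Gen 2 (rule 90): 011110111
Gen 3 (rule 110): 110011101
Gen 4 (rule 122): 111110110
Gen 5 (rule 90): 100010111
Gen 6 (rule 110): 100111101
Gen 7 (rule 122): 011100110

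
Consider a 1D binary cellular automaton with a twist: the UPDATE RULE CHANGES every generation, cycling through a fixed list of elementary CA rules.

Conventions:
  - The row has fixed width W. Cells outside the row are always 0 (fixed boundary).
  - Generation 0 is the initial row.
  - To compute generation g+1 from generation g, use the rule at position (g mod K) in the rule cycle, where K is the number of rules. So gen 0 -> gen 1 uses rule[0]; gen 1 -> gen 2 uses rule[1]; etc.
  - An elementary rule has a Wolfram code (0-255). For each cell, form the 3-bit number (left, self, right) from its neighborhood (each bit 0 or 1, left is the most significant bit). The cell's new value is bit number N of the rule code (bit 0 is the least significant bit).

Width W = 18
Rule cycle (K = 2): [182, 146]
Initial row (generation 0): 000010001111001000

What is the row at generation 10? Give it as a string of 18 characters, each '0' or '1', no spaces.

Gen 0: 000010001111001000
Gen 1 (rule 182): 000111010110111100
Gen 2 (rule 146): 001010000000011010
Gen 3 (rule 182): 011111000000100111
Gen 4 (rule 146): 101110100001011010
Gen 5 (rule 182): 110101110011100111
Gen 6 (rule 146): 000000101101011010
Gen 7 (rule 182): 000001110011100111
Gen 8 (rule 146): 000010101101011010
Gen 9 (rule 182): 000111110011100111
Gen 10 (rule 146): 001011101101011010

Answer: 001011101101011010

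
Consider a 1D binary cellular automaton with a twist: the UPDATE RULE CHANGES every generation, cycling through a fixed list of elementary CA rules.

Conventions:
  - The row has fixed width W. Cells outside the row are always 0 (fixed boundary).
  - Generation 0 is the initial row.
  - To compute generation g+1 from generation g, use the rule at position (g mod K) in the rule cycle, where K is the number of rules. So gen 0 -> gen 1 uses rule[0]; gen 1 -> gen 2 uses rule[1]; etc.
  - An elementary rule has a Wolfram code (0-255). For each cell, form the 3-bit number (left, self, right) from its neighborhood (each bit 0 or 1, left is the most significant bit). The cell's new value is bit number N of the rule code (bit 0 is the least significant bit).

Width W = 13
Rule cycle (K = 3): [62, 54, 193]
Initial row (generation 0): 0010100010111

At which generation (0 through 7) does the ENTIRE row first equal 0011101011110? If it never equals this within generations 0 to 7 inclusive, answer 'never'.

Gen 0: 0010100010111
Gen 1 (rule 62): 0111110111100
Gen 2 (rule 54): 1000001000010
Gen 3 (rule 193): 0011100011000
Gen 4 (rule 62): 0110010110100
Gen 5 (rule 54): 1001111001110
Gen 6 (rule 193): 0000111000110
Gen 7 (rule 62): 0001100101101

Answer: never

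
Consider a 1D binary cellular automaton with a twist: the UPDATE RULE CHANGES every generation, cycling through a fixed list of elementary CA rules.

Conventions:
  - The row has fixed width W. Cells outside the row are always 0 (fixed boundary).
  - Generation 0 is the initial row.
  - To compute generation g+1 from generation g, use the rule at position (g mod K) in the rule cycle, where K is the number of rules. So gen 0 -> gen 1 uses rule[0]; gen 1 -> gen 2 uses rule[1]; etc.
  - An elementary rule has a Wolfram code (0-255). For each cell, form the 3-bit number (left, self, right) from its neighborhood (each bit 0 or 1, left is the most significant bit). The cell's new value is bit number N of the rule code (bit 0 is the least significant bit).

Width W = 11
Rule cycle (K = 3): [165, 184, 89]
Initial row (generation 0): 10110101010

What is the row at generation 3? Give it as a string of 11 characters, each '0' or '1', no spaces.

Gen 0: 10110101010
Gen 1 (rule 165): 11001111110
Gen 2 (rule 184): 10101111101
Gen 3 (rule 89): 00001000100

Answer: 00001000100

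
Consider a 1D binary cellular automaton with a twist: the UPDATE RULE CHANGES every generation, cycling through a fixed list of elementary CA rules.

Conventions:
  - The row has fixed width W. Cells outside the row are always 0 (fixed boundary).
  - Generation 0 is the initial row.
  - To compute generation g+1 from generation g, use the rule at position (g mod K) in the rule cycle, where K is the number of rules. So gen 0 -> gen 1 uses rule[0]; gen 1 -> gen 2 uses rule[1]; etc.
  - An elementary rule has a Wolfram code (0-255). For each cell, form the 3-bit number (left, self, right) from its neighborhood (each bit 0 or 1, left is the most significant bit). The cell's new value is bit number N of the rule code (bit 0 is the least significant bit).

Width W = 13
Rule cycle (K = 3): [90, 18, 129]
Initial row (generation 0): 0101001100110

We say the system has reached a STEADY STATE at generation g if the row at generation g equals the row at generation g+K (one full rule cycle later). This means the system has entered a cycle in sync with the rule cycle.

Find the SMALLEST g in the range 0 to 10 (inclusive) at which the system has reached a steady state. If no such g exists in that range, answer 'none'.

Answer: 5

Derivation:
Gen 0: 0101001100110
Gen 1 (rule 90): 1000111111111
Gen 2 (rule 18): 0101000000000
Gen 3 (rule 129): 0000011111111
Gen 4 (rule 90): 0000110000001
Gen 5 (rule 18): 0001001000010
Gen 6 (rule 129): 1100000011000
Gen 7 (rule 90): 1110000111100
Gen 8 (rule 18): 0001001000010
Gen 9 (rule 129): 1100000011000
Gen 10 (rule 90): 1110000111100
Gen 11 (rule 18): 0001001000010
Gen 12 (rule 129): 1100000011000
Gen 13 (rule 90): 1110000111100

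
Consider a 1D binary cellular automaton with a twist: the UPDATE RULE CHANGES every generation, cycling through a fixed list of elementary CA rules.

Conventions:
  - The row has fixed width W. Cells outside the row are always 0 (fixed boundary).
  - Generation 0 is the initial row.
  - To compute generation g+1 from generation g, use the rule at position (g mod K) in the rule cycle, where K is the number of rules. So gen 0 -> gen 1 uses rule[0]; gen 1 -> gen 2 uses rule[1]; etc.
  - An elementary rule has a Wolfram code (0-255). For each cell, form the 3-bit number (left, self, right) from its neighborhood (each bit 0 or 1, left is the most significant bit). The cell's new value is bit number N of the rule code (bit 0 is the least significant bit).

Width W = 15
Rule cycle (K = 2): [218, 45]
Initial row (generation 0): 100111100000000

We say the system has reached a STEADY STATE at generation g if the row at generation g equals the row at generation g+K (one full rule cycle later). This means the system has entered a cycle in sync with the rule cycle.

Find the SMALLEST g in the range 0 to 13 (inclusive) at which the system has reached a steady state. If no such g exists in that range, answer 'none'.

Gen 0: 100111100000000
Gen 1 (rule 218): 011111110000000
Gen 2 (rule 45): 010000000111111
Gen 3 (rule 218): 101000001111111
Gen 4 (rule 45): 111011101000000
Gen 5 (rule 218): 111011100100000
Gen 6 (rule 45): 100110000101111
Gen 7 (rule 218): 011111001001111
Gen 8 (rule 45): 010000001001000
Gen 9 (rule 218): 101000010110100
Gen 10 (rule 45): 111011011101101
Gen 11 (rule 218): 111011011101100
Gen 12 (rule 45): 100110110011001
Gen 13 (rule 218): 011110111111110
Gen 14 (rule 45): 010001100000000
Gen 15 (rule 218): 101011110000000

Answer: none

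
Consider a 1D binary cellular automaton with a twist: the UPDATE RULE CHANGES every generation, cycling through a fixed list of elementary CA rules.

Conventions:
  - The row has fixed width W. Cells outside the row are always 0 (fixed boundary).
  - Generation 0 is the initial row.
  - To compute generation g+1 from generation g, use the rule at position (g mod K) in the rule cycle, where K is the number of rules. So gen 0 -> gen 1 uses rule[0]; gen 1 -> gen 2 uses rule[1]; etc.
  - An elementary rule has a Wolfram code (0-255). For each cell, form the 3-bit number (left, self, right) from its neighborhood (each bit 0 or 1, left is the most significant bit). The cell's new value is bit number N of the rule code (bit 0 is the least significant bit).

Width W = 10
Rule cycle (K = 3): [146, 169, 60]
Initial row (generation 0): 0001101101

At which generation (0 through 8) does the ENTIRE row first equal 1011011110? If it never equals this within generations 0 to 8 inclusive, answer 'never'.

Gen 0: 0001101101
Gen 1 (rule 146): 0010000000
Gen 2 (rule 169): 1000111111
Gen 3 (rule 60): 1100100000
Gen 4 (rule 146): 0011010000
Gen 5 (rule 169): 1010100111
Gen 6 (rule 60): 1111110100
Gen 7 (rule 146): 0111100010
Gen 8 (rule 169): 0111001000

Answer: never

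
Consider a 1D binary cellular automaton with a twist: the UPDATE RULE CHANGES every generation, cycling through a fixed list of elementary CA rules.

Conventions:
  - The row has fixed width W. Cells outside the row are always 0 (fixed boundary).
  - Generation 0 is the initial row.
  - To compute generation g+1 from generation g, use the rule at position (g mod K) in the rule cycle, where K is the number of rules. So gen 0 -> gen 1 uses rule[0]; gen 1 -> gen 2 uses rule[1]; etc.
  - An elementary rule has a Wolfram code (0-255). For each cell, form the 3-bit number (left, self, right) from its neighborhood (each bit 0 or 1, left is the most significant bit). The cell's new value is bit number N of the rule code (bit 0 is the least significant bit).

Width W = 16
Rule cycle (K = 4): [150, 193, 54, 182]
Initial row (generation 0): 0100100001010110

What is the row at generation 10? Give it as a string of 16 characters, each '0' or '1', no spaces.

Answer: 0011011111111111

Derivation:
Gen 0: 0100100001010110
Gen 1 (rule 150): 1111110011010001
Gen 2 (rule 193): 0111110001000100
Gen 3 (rule 54): 1000001011101110
Gen 4 (rule 182): 1100011101010101
Gen 5 (rule 150): 0010101001010101
Gen 6 (rule 193): 1000000000000000
Gen 7 (rule 54): 1100000000000000
Gen 8 (rule 182): 0010000000000000
Gen 9 (rule 150): 0111000000000000
Gen 10 (rule 193): 0011011111111111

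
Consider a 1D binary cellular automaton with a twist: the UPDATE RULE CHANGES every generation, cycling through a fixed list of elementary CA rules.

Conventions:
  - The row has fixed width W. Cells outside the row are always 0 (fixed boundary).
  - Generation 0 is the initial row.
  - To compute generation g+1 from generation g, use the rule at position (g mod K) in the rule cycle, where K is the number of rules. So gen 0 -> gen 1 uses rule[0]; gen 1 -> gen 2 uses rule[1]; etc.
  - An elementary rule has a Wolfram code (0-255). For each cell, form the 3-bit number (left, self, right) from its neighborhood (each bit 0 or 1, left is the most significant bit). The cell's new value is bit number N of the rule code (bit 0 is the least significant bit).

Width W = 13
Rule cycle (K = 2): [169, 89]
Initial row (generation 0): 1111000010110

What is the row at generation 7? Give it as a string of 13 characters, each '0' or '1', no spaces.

Gen 0: 1111000010110
Gen 1 (rule 169): 1110011001100
Gen 2 (rule 89): 1011011101111
Gen 3 (rule 169): 0110111011110
Gen 4 (rule 89): 0110101010011
Gen 5 (rule 169): 0101010100010
Gen 6 (rule 89): 0000000011001
Gen 7 (rule 169): 1111111010000

Answer: 1111111010000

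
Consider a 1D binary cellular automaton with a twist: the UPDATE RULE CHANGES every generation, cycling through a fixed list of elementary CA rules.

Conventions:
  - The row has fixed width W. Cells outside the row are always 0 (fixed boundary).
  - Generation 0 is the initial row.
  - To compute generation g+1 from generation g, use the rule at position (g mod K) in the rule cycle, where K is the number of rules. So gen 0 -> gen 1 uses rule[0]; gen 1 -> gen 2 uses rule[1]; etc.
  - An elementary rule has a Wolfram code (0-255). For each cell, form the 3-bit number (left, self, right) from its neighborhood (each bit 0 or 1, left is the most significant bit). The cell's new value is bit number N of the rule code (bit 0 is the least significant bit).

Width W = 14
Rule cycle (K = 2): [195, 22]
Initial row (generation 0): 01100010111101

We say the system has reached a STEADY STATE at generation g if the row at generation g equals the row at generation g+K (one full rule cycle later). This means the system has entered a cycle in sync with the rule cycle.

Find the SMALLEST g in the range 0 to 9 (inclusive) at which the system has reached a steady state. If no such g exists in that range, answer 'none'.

Gen 0: 01100010111101
Gen 1 (rule 195): 10101100011100
Gen 2 (rule 22): 10100010100010
Gen 3 (rule 195): 00001100001100
Gen 4 (rule 22): 00010010010010
Gen 5 (rule 195): 11100100100100
Gen 6 (rule 22): 00011111111110
Gen 7 (rule 195): 11101111111110
Gen 8 (rule 22): 00000000000001
Gen 9 (rule 195): 11111111111110
Gen 10 (rule 22): 00000000000001
Gen 11 (rule 195): 11111111111110

Answer: 8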